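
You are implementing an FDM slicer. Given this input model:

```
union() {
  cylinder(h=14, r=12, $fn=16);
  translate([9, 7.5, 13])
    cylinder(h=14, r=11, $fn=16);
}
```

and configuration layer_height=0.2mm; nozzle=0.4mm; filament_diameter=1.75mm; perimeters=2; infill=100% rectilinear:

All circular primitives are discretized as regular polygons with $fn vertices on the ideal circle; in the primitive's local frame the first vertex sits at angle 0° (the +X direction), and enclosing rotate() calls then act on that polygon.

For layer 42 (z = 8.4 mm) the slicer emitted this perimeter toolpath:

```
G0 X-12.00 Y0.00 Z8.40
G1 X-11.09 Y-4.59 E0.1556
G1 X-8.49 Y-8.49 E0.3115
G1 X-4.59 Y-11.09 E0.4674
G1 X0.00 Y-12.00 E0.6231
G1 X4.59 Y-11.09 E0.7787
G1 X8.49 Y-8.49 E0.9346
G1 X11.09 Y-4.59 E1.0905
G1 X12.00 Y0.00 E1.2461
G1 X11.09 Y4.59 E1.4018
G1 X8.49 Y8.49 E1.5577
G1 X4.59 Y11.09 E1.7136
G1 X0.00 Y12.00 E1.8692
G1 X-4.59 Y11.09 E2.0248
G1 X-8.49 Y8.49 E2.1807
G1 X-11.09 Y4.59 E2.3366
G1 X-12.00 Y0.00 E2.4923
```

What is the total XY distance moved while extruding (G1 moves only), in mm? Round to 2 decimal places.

74.93 mm

Sum the Euclidean lengths of each G1 segment: total = 74.93 mm.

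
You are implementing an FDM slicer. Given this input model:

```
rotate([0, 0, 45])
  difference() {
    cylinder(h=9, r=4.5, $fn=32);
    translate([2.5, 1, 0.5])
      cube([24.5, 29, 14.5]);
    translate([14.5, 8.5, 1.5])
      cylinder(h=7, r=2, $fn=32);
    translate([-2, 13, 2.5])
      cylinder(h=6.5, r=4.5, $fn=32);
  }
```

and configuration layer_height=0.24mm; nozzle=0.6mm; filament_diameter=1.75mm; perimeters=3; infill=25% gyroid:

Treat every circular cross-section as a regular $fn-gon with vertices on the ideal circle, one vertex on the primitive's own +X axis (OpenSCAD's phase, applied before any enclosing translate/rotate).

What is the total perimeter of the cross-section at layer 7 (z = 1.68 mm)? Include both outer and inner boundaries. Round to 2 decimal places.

29.45 mm

At z = 1.68 mm: the cylinder: section is a regular 32-gon, circumradius r=4.5 (perimeter = 2·32·4.500·sin(180°/32) = 28.23 mm); the 24.5×29 cube at (2.5, 1) contributes its full rectangle (perimeter 107.00 mm); the cylinder at (14.5, 8.5): section is a regular 32-gon, circumradius r=2 (perimeter = 2·32·2.000·sin(180°/32) = 12.55 mm); the cylinder at (-2, 13) does not reach this height (z outside [2.5, 9]); Subtracting the remaining from the first: starting from the r=4.5 cylinder, the 24.5×29 cube at (2.5, 1) partially overlaps it — only the 3.25 mm² overlap (of its 710.50 mm²) is removed, clipping the outline; the r=2 cylinder at (14.5, 8.5) misses the remaining region (no effect) — boundary = 29.45 mm; (whole slice rotated 45° about Z — lengths, areas and connectivity unchanged). Overall, the cross-section is a single solid region. Total boundary length (outer) = 29.45 mm.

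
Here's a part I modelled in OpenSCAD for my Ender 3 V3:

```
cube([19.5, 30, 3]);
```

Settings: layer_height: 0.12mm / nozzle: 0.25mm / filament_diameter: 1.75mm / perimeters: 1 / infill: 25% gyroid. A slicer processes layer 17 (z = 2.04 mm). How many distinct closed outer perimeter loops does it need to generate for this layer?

1

At z = 2.04 mm: the cube (footprint 19.5×30) is included at this height. The result has 1 disconnected region.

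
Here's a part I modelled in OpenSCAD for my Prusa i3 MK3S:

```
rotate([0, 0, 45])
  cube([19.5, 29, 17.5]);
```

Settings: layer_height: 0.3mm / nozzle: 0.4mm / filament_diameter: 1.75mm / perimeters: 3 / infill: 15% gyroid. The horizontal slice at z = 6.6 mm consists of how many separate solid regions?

1

At z = 6.6 mm: the cube is present — its section is the full 19.5×29 rectangle; (rotated 45° about Z; rotation is an isometry so areas/perimeters/island counts are preserved). The result has 1 disconnected region.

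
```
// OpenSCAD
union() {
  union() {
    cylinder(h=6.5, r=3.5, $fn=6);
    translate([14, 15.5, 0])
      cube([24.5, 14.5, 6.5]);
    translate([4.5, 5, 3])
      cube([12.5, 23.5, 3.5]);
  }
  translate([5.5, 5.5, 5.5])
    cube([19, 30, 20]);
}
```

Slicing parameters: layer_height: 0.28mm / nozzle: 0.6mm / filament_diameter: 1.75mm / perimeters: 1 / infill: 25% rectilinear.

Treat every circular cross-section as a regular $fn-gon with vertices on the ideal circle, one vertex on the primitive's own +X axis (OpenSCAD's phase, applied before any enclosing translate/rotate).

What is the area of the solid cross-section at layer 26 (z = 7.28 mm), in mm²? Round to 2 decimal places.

At z = 7.28 mm: the cylinder is not intersected at this z (z outside [0, 6.5]); the cube at (14, 15.5) is not intersected at this z (z outside [0, 6.5]); the cube at (4.5, 5) does not reach this height (z outside [3, 6.5]); Merging all regions: nothing is present at this height; the 19×30 cube at (5.5, 5.5) contributes its full rectangle (area 570.00 mm²); Merging all regions: only the 19×30 cube at (5.5, 5.5) is present, so the union is just that shape — area = 570.00 mm². Overall, the cross-section is a single solid region. Net area = 570.00 mm².

570.00 mm²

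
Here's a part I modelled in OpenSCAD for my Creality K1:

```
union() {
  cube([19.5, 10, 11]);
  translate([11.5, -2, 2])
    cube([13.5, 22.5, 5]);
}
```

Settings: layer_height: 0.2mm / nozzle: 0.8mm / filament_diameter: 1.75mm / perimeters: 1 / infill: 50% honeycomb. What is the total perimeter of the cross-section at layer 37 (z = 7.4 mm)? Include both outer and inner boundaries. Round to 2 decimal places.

59.00 mm

At z = 7.4 mm: the cube is present — its section is the full 19.5×10 rectangle (perimeter 59.00 mm); the cube at (11.5, -2) is not intersected at this z (z outside [2, 7]); Merging all regions: only the 19.5×10 cube is present, so the union is just that shape — boundary = 59.00 mm. Overall, the cross-section is a single solid region. Total boundary length (outer) = 59.00 mm.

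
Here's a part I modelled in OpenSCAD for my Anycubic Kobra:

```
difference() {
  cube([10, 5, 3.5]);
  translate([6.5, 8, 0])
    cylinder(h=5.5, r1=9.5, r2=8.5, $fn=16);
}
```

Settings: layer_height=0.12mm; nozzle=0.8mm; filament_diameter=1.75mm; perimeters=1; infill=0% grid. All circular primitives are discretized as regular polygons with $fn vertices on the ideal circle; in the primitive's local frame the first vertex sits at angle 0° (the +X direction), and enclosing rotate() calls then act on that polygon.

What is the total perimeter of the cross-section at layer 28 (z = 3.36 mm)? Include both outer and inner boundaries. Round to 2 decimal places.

At z = 3.36 mm: the cube (footprint 10×5) is included at this height (perimeter 30.00 mm); the cone at (6.5, 8) contributes a regular 16-gon of circumradius 8.889 (interpolated between r1=9.5 and r2=8.5 at t=0.611) (perimeter = 2·16·8.889·sin(180°/16) = 55.49 mm); After the difference (first − rest): starting from the 10×5 cube, the cone at (6.5, 8) partially overlaps it — only the 47.40 mm² overlap (of its 241.90 mm²) is removed, clipping the outline — boundary = 8.29 mm. Overall, the cross-section is a single solid region. Total boundary length (outer) = 8.29 mm.

8.29 mm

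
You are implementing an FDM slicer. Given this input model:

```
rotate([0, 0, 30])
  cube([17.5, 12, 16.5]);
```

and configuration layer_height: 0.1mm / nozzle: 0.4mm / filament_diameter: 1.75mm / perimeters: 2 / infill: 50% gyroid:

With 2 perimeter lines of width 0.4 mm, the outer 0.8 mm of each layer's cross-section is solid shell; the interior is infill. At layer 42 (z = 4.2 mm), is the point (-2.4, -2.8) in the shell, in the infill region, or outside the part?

outside

At z = 4.2 mm: the 17.5×12 cube contributes its full rectangle; (whole slice rotated 30° about Z — lengths, areas and connectivity unchanged). Overall, the cross-section is a single solid region. Undo the 30° rotation: the query point maps to (-3.478, -1.225) in the un-rotated model frame. The nearest boundary edge runs (0.00, 0.00)→(17.50, 0.00); distance from the point to it = 3.69 mm. The point is not inside any of the regions above, so it lies outside the cross-section (3.69 mm from the nearest boundary).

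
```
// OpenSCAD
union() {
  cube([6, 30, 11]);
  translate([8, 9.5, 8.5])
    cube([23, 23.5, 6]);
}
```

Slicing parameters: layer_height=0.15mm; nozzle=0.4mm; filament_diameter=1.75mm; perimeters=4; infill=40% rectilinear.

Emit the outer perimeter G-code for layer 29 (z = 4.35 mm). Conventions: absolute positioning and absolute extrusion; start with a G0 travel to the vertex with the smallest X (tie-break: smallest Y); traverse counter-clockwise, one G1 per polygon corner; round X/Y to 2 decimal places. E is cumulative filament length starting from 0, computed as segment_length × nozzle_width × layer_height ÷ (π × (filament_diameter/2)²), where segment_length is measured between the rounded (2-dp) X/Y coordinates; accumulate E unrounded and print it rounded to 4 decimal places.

G0 X0.00 Y0.00 Z4.35
G1 X6.00 Y0.00 E0.1497
G1 X6.00 Y30.00 E0.8980
G1 X0.00 Y30.00 E1.0477
G1 X0.00 Y0.00 E1.7960

At z = 4.35 mm: the 6×30 cube contributes its full rectangle; the cube at (8, 9.5) is not intersected at this z (z outside [8.5, 14.5]); Taking the union: only the 6×30 cube is present, so the union is just that shape — 1 connected region. The outline is a single polygon with 4 vertices. Extrusion per mm of travel: 0.4 × 0.15 / (π × 0.875²) = 0.024945. Accumulating E over each segment gives final E = 1.7960.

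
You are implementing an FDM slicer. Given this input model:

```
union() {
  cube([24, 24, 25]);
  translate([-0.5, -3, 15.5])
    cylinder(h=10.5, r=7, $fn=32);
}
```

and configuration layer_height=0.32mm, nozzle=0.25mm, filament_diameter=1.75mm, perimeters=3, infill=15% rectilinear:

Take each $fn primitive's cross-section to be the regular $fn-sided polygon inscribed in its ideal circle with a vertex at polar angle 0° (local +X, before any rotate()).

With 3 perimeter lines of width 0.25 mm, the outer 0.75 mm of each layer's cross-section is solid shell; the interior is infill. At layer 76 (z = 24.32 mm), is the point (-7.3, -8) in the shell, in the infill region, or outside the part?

outside

At z = 24.32 mm: the 24×24 cube contributes its full rectangle; the cylinder at (-0.5, -3): section is a regular 32-gon, circumradius r=7; Combining (union): the regions partially overlap (shared area 15.98 mm²), so overlapping operands fuse into one piece — 1 connected region. Overall, the cross-section is a single solid region. The nearest boundary edge runs (-5.45, -7.95)→(-6.32, -6.89); distance from the point to it = 1.46 mm. The point is not inside any of the regions above, so it lies outside the cross-section (1.46 mm from the nearest boundary).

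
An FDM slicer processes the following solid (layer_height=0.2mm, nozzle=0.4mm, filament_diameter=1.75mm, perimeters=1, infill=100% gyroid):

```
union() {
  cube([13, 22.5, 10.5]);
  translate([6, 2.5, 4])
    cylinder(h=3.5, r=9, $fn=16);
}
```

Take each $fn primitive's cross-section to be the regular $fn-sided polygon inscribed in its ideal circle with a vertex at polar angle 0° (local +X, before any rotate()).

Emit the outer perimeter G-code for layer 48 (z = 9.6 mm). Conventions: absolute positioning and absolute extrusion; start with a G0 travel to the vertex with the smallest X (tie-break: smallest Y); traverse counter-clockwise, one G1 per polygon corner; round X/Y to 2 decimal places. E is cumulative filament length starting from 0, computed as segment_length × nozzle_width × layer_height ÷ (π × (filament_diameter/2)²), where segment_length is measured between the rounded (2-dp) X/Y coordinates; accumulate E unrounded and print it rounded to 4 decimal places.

At z = 9.6 mm: the 13×22.5 cube contributes its full rectangle; the cylinder at (6, 2.5) does not reach this height (z outside [4, 7.5]); Combining (union): only the 13×22.5 cube is present, so the union is just that shape — 1 connected region. The outline is a single polygon with 4 vertices. Extrusion per mm of travel: 0.4 × 0.2 / (π × 0.875²) = 0.033260. Accumulating E over each segment gives final E = 2.3615.

G0 X0.00 Y0.00 Z9.60
G1 X13.00 Y0.00 E0.4324
G1 X13.00 Y22.50 E1.1807
G1 X0.00 Y22.50 E1.6131
G1 X0.00 Y0.00 E2.3615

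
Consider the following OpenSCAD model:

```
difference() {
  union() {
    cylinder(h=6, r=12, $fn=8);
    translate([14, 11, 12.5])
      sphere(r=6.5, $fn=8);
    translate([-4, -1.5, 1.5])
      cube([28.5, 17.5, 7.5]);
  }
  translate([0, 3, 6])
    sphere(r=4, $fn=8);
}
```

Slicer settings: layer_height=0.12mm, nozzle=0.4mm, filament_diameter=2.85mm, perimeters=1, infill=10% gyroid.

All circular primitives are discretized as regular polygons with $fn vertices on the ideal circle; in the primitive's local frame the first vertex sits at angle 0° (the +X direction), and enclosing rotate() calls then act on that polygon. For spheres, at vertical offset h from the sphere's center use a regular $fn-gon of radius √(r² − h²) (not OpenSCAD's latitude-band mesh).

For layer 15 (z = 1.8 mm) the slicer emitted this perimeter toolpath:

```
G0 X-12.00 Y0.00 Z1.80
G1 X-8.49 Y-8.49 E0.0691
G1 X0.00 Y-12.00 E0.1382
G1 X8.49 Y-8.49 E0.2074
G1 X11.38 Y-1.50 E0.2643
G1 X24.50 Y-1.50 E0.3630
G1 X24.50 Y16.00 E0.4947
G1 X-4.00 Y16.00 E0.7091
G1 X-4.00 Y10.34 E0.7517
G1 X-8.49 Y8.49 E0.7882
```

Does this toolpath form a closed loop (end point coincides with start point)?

no

Start point (G0): (-12.00, 0.00). End point (last G1): the path does not return to the start — open.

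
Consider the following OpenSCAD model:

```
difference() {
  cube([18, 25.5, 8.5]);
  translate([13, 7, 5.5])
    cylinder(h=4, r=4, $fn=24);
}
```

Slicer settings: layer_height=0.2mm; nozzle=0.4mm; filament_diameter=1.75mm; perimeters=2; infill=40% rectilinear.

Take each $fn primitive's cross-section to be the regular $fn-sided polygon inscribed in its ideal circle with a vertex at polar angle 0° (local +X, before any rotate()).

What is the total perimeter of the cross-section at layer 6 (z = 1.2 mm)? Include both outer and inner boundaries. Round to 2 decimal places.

At z = 1.2 mm: the cube is present — its section is the full 18×25.5 rectangle (perimeter 87.00 mm); the cylinder at (13, 7) does not reach this height (z outside [5.5, 9.5]); Taking the first minus the rest: none of the subtracted shapes is present at this height, so the 18×25.5 cube is unchanged — boundary = 87.00 mm. Overall, the cross-section is a single solid region. Total boundary length (outer) = 87.00 mm.

87.00 mm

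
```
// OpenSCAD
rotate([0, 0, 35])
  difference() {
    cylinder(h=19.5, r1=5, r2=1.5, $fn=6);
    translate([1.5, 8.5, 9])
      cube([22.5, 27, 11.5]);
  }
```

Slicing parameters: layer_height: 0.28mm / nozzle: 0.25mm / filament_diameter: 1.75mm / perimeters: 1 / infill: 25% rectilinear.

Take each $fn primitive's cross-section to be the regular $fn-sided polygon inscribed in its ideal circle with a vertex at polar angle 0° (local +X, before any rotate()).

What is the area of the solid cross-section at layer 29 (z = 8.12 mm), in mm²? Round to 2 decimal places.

32.61 mm²

At z = 8.12 mm: the cone (r1=5→r2=1.5) has section circumradius 3.543 here — a regular 6-gon (area = (6/2)·3.543²·sin(360°/6) = 32.61 mm²); the cube at (1.5, 8.5) is absent (z outside [9, 20.5]); Subtracting the remaining from the first: none of the subtracted shapes is present at this height, so the cone is unchanged — area = 32.61 mm²; (whole slice rotated 35° about Z — lengths, areas and connectivity unchanged). Overall, the cross-section is a single solid region. Net area = 32.61 mm².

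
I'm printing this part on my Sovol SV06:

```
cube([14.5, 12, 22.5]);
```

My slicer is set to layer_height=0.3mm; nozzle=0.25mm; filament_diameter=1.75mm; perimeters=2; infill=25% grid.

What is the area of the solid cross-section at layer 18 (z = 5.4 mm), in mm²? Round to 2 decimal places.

At z = 5.4 mm: the cube is present — its section is the full 14.5×12 rectangle (area 174.00 mm²). Overall, the cross-section is a single solid region. Net area = 174.00 mm².

174.00 mm²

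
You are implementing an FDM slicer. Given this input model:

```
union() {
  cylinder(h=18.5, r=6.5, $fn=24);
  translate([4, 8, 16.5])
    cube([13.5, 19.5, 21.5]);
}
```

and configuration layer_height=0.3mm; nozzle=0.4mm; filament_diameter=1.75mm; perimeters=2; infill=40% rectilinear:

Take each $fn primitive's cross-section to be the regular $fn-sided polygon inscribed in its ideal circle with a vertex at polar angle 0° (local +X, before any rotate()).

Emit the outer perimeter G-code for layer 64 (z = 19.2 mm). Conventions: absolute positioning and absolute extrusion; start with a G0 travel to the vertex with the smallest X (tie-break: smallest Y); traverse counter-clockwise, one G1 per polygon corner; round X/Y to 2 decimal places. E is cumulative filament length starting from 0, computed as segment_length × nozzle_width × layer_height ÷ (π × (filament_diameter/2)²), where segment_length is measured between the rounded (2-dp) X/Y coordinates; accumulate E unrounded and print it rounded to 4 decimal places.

At z = 19.2 mm: the cylinder is not intersected at this z (z outside [0, 18.5]); the cube at (4, 8) (footprint 13.5×19.5) is included at this height; Combining (union): only the 13.5×19.5 cube at (4, 8) is present, so the union is just that shape — 1 connected region. The outline is a single polygon with 4 vertices. Extrusion per mm of travel: 0.4 × 0.3 / (π × 0.875²) = 0.049890. Accumulating E over each segment gives final E = 3.2928.

G0 X4.00 Y8.00 Z19.20
G1 X17.50 Y8.00 E0.6735
G1 X17.50 Y27.50 E1.6464
G1 X4.00 Y27.50 E2.3199
G1 X4.00 Y8.00 E3.2928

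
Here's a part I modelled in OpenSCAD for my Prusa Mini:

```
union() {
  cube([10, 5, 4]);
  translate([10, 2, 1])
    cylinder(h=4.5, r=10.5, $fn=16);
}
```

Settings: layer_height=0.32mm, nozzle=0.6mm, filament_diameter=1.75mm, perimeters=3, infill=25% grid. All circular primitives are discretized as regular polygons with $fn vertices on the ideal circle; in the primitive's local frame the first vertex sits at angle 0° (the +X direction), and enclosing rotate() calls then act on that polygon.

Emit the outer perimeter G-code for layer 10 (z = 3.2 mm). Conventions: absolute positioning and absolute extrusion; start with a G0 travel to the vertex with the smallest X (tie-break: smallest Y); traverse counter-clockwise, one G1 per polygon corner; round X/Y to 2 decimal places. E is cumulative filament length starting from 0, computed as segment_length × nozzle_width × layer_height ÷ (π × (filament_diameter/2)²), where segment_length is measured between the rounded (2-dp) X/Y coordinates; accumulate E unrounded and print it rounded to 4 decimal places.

At z = 3.2 mm: the 10×5 cube contributes its full rectangle; the cylinder at (10, 2): section is a regular 16-gon, circumradius r=10.5; Combining (union): the regions partially overlap (shared area 49.98 mm²), so overlapping operands fuse into one piece — 1 connected region. The outline is a single polygon with 19 vertices. Extrusion per mm of travel: 0.6 × 0.32 / (π × 0.875²) = 0.079824. Accumulating E over each segment gives final E = 5.2389.

G0 X-0.50 Y2.00 Z3.20
G1 X0.30 Y-2.02 E0.3272
G1 X2.58 Y-5.42 E0.6540
G1 X5.98 Y-7.70 E0.9807
G1 X10.00 Y-8.50 E1.3079
G1 X14.02 Y-7.70 E1.6351
G1 X17.42 Y-5.42 E1.9619
G1 X19.70 Y-2.02 E2.2887
G1 X20.50 Y2.00 E2.6159
G1 X19.70 Y6.02 E2.9430
G1 X17.42 Y9.42 E3.2698
G1 X14.02 Y11.70 E3.5966
G1 X10.00 Y12.50 E3.9238
G1 X5.98 Y11.70 E4.2510
G1 X2.58 Y9.42 E4.5777
G1 X0.30 Y6.02 E4.9045
G1 X0.10 Y5.00 E4.9875
G1 X0.00 Y5.00 E4.9955
G1 X0.00 Y4.51 E5.0346
G1 X-0.50 Y2.00 E5.2389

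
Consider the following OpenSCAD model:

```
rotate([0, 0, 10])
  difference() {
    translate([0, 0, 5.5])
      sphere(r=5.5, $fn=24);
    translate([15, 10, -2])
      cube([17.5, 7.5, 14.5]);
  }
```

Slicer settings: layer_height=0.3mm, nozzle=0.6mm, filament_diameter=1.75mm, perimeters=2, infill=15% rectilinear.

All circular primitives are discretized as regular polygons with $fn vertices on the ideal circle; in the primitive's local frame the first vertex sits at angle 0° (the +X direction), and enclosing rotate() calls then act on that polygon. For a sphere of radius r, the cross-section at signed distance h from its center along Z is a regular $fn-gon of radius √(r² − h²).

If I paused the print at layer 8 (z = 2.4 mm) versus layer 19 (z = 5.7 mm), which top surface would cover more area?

layer 19 (z = 5.7 mm)

Layer 8 (z = 2.4): the sphere: section is a regular 24-gon, circumradius = √(r²−h²) = √(5.5²−3.1²) = 4.543 (area = (24/2)·4.543²·sin(360°/24) = 64.10 mm²); the cube at (15, 10) is present — its section is the full 17.5×7.5 rectangle (area 131.25 mm²); Subtracting the remaining from the first: starting from the r=5.5 sphere (64.10 mm²), the 17.5×7.5 cube at (15, 10) misses the remaining region (no effect) — area = 64.10 mm²; (rotated 10° about Z; rotation is an isometry so areas/perimeters/island counts are preserved). So its area = 64.10 mm². Layer 19 (z = 5.7): the r=5.5 sphere contributes a regular 24-gon of circumradius √(5.5²−0.2²) = 5.496 (area = (24/2)·5.496²·sin(360°/24) = 93.83 mm²); the cube at (15, 10) (footprint 17.5×7.5) is included at this height (area 131.25 mm²); Taking the first minus the rest: starting from the r=5.5 sphere (93.83 mm²), the 17.5×7.5 cube at (15, 10) misses the remaining region (no effect) — area = 93.83 mm²; (rotated 10° about Z; rotation is an isometry so areas/perimeters/island counts are preserved). So its area = 93.83 mm². Layer 19 is larger (93.83 vs 64.10 mm²).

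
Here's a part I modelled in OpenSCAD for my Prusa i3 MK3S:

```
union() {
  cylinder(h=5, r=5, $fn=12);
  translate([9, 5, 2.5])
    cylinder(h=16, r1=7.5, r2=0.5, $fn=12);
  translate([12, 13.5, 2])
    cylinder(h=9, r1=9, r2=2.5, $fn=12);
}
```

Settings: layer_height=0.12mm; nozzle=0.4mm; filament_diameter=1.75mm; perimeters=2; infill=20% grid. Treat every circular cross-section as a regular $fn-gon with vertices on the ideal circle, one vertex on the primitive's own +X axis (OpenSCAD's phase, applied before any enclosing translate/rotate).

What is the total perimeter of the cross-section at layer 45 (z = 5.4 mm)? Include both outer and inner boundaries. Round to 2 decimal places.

At z = 5.4 mm: the cylinder does not reach this height (z outside [0, 5]); the cone at (9, 5) contributes a regular 12-gon of circumradius 6.231 (interpolated between r1=7.5 and r2=0.5 at t=0.181) (perimeter = 2·12·6.231·sin(180°/12) = 38.71 mm); the cone at (12, 13.5) (r1=9→r2=2.5) has section circumradius 6.544 here — a regular 12-gon (perimeter = 2·12·6.544·sin(180°/12) = 40.65 mm); Combining (union): the regions partially overlap (shared area 20.59 mm²), so the edge portions inside another operand are dropped and the merged outline is re-measured after clipping — boundary = 59.90 mm. Overall, the cross-section is a single solid region. Total boundary length (outer) = 59.90 mm.

59.90 mm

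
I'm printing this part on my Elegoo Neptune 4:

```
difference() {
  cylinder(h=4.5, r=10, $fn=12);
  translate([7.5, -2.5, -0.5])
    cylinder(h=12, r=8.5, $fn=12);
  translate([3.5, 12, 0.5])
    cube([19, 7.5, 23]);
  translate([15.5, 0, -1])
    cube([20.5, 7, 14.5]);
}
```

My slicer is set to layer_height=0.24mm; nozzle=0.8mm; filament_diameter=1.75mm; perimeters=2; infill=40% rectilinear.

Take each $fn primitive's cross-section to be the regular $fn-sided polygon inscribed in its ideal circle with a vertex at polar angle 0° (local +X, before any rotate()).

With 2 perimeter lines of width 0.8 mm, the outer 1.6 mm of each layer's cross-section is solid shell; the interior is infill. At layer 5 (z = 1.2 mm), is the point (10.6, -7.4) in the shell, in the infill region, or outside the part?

outside

At z = 1.2 mm: the r=10 cylinder gives a regular 12-gon of circumradius 10 (constant along its height); the r=8.5 cylinder at (7.5, -2.5) contributes a regular 12-gon of circumradius 8.5; the 19×7.5 cube at (3.5, 12) contributes its full rectangle; the 20.5×7 cube at (15.5, 0) contributes its full rectangle; After the difference (first − rest): starting from the r=10 cylinder, the r=8.5 cylinder at (7.5, -2.5) partially overlaps it — only the 117.55 mm² overlap (of its 216.75 mm²) is removed, clipping the outline; the 19×7.5 cube at (3.5, 12) misses the remaining region (no effect); the 20.5×7 cube at (15.5, 0) misses the remaining region (no effect) — 1 connected region. Overall, the cross-section is a single solid region. The nearest boundary edge runs (0.14, -6.75)→(2.67, -9.28); distance from the point to it = 8.15 mm. The point is not inside any of the regions above, so it lies outside the cross-section (8.15 mm from the nearest boundary).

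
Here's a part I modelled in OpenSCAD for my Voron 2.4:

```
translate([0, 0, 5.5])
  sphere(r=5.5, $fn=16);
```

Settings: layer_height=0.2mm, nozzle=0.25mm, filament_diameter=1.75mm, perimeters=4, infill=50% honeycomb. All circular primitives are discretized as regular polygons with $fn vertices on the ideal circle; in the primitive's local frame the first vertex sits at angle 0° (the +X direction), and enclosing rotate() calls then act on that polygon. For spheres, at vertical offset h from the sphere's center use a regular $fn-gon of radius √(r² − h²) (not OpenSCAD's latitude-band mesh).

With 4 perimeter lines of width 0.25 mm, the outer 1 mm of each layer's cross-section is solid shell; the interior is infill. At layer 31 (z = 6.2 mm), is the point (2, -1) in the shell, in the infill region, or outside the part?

infill

At z = 6.2 mm: the r=5.5 sphere contributes a regular 16-gon of circumradius √(5.5²−0.7²) = 5.455. Overall, the cross-section is a single solid region. The nearest boundary edge runs (3.86, -3.86)→(5.04, -2.09); distance from the point to it = 3.13 mm. The point is inside the cross-section and 3.13 mm from the nearest boundary — more than the 1 mm shell width (4 × 0.25), so it's in the infill interior.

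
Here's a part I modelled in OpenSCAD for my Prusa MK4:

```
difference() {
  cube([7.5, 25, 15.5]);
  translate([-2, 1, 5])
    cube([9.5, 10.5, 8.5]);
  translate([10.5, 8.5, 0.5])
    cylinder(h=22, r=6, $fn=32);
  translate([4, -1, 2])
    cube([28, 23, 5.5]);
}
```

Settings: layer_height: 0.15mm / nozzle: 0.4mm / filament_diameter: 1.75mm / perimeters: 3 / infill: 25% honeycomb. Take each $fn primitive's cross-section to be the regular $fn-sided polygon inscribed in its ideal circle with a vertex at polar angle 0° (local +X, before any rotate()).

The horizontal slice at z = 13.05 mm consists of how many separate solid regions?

At z = 13.05 mm: the cube is present — its section is the full 7.5×25 rectangle; the cube at (-2, 1) is present — its section is the full 9.5×10.5 rectangle; the r=6 cylinder at (10.5, 8.5) gives a regular 32-gon of circumradius 6 (constant along its height); the cube at (4, -1) is absent (z outside [2, 7.5]); Taking the first minus the rest: starting from the 7.5×25 cube, the 9.5×10.5 cube at (-2, 1) partially overlaps it — only the 78.75 mm² overlap (of its 99.75 mm²) is removed, clipping the outline; the r=6 cylinder at (10.5, 8.5) partially overlaps it — only the 2.78 mm² overlap (of its 112.37 mm²) is removed, clipping the outline — 2 connected regions. The result has 2 disconnected regions.

2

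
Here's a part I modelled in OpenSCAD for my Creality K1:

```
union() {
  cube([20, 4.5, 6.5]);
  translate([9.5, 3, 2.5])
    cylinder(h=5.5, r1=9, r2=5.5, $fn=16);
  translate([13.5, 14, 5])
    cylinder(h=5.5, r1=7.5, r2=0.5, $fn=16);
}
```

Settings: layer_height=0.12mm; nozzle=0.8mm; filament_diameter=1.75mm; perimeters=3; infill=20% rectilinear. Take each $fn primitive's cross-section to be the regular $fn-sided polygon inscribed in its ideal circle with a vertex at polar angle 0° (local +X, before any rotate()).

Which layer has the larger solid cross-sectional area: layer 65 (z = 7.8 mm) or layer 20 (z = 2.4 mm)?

Layer 65 (z = 7.8): the cube is absent (z outside [0, 6.5]); the cone at (9.5, 3) (r1=9→r2=5.5) has section circumradius 5.627 here — a regular 16-gon (area = (16/2)·5.627²·sin(360°/16) = 96.95 mm²); the cone at (13.5, 14) contributes a regular 16-gon of circumradius 3.936 (interpolated between r1=7.5 and r2=0.5 at t=0.509) (area = (16/2)·3.936²·sin(360°/16) = 47.44 mm²); Merging all regions: the 2 present regions are separate (no shared area or edge), so areas and boundary lengths simply add and each stays a separate island — area = 144.38 mm². So its area = 144.38 mm². Layer 20 (z = 2.4): the cube is present — its section is the full 20×4.5 rectangle (area 90.00 mm²); the cone at (9.5, 3) does not reach this height (z outside [2.5, 8]); the cone at (13.5, 14) is not intersected at this z (z outside [5, 10.5]); Merging all regions: only the 20×4.5 cube is present, so the union is just that shape — area = 90.00 mm². So its area = 90.00 mm². Layer 65 is larger (144.38 vs 90.00 mm²).

layer 65 (z = 7.8 mm)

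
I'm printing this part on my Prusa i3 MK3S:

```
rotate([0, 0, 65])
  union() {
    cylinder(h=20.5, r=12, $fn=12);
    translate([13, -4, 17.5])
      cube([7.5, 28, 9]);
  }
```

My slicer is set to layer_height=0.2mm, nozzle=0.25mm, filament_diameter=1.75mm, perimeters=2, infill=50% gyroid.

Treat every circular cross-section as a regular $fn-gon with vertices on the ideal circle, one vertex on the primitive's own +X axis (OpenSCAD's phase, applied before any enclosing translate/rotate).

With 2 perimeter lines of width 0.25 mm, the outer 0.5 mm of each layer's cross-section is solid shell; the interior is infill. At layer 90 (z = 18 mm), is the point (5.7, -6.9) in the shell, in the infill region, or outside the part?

infill

At z = 18 mm: the r=12 cylinder gives a regular 12-gon of circumradius 12 (constant along its height); the 7.5×28 cube at (13, -4) contributes its full rectangle; Combining (union): the 2 present regions are separate (no shared area or edge), so areas and boundary lengths simply add and each stays a separate island — 2 connected regions; (rotated 65° about Z; rotation is an isometry so areas/perimeters/island counts are preserved). Overall, the cross-section has 2 separate islands. Undo the 65° rotation: the query point maps to (-3.845, -8.082) in the un-rotated model frame. The nearest boundary edge runs (-0.00, -12.00)→(-6.00, -10.39); distance from the point to it = 2.79 mm. (Shell/infill is judged within the island containing the point — the largest one.) The point is inside the cross-section and 2.79 mm from the nearest boundary — more than the 0.5 mm shell width (2 × 0.25), so it's in the infill interior.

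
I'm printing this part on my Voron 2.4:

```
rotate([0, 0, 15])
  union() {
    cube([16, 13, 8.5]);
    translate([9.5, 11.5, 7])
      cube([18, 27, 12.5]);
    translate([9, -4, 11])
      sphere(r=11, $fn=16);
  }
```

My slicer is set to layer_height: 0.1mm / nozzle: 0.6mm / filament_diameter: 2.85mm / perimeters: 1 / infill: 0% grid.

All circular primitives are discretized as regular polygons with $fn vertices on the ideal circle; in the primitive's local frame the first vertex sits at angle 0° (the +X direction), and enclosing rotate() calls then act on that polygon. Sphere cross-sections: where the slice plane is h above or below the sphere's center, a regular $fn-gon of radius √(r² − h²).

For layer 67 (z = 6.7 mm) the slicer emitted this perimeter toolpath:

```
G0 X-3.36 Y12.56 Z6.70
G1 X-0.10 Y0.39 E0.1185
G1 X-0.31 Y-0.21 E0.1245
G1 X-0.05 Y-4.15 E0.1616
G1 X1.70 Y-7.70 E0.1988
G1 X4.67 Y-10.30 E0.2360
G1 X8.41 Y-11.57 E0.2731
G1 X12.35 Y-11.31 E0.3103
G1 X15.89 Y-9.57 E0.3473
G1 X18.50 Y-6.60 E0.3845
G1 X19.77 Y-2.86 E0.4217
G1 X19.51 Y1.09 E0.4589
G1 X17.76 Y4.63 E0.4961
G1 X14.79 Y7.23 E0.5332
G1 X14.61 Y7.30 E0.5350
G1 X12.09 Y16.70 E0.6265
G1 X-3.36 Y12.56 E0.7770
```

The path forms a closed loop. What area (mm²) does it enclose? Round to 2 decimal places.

446.58 mm²

Apply the shoelace formula to the sequence of (X, Y) vertices; enclosed area = 446.58 mm².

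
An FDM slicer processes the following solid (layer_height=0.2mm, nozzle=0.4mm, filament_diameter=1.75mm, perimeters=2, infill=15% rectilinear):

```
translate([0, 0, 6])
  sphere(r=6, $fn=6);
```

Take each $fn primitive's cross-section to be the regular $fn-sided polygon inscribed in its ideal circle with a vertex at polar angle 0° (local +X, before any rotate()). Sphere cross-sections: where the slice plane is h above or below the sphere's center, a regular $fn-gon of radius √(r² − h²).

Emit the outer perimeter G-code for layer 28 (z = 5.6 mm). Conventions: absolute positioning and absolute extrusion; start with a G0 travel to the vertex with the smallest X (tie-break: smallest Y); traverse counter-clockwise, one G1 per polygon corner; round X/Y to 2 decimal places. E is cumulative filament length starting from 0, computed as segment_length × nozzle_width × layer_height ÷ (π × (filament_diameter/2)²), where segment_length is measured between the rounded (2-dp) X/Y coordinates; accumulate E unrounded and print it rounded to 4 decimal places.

G0 X-5.99 Y0.00 Z5.60
G1 X-2.99 Y-5.18 E0.1991
G1 X2.99 Y-5.18 E0.3980
G1 X5.99 Y0.00 E0.5971
G1 X2.99 Y5.18 E0.7962
G1 X-2.99 Y5.18 E0.9951
G1 X-5.99 Y0.00 E1.1942

At z = 5.6 mm: the sphere: section is a regular 6-gon, circumradius = √(r²−h²) = √(6²−0.4²) = 5.987. The outline is a single polygon with 6 vertices. Extrusion per mm of travel: 0.4 × 0.2 / (π × 0.875²) = 0.033260. Accumulating E over each segment gives final E = 1.1942.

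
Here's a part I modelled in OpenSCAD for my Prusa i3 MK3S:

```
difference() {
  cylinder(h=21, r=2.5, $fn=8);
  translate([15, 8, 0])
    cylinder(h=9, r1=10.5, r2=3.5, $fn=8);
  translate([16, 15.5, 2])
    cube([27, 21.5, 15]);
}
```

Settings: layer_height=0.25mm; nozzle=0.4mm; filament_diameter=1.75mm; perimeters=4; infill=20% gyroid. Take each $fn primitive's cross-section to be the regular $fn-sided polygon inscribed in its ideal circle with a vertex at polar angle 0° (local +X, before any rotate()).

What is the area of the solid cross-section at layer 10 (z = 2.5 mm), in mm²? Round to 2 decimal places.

At z = 2.5 mm: the cylinder: section is a regular 8-gon, circumradius r=2.5 (area = (8/2)·2.500²·sin(360°/8) = 17.68 mm²); the cone at (15, 8) (r1=10.5→r2=3.5) has section circumradius 8.556 here — a regular 8-gon (area = (8/2)·8.556²·sin(360°/8) = 207.03 mm²); the cube at (16, 15.5) is present — its section is the full 27×21.5 rectangle (area 580.50 mm²); Taking the first minus the rest: starting from the r=2.5 cylinder (17.68 mm²), the cone at (15, 8) misses the remaining region (no effect); the 27×21.5 cube at (16, 15.5) misses the remaining region (no effect) — area = 17.68 mm². Overall, the cross-section is a single solid region. Net area = 17.68 mm².

17.68 mm²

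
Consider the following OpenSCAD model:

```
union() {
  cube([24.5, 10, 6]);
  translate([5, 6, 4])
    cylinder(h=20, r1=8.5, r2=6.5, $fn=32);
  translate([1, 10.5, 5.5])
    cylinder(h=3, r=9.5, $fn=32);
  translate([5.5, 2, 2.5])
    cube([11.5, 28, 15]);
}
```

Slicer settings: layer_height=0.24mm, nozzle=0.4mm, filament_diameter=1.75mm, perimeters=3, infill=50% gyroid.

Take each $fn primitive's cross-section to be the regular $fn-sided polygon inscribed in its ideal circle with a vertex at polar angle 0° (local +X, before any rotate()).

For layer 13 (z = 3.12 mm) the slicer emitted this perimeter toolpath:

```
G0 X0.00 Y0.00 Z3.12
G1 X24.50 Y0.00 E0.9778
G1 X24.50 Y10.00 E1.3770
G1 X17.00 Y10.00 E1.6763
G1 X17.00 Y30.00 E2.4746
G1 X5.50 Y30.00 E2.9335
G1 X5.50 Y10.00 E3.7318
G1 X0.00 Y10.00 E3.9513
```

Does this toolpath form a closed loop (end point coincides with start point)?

Start point (G0): (0.00, 0.00). End point (last G1): the path does not return to the start — open.

no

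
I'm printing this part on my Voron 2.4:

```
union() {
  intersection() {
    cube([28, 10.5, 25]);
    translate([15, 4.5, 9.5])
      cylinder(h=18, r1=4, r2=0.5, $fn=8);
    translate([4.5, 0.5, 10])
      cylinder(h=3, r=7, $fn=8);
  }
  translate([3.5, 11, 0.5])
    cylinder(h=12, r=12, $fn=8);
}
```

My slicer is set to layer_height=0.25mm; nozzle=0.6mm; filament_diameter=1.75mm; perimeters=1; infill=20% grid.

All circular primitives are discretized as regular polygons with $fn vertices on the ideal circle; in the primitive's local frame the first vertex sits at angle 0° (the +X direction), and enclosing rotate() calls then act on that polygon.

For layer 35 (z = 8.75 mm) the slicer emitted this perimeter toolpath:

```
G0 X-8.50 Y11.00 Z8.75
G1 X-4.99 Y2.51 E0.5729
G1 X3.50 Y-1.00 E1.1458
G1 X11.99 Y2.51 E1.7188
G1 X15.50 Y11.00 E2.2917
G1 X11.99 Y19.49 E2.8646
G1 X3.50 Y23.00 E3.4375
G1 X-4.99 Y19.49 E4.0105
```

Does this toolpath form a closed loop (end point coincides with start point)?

Start point (G0): (-8.50, 11.00). End point (last G1): the path does not return to the start — open.

no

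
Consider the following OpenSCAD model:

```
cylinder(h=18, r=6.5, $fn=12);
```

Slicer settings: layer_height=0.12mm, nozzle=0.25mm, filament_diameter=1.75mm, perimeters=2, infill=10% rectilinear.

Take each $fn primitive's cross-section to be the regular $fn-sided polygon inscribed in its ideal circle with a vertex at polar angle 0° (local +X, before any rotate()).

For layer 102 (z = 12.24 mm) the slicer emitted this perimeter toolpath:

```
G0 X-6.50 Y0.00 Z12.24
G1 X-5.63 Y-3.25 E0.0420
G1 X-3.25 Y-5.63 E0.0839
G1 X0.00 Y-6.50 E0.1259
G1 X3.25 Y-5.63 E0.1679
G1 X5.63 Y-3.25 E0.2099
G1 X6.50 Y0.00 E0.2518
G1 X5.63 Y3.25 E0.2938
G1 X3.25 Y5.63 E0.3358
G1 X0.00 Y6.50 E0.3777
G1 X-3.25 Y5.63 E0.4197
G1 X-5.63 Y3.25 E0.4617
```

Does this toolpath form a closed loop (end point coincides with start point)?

Start point (G0): (-6.50, 0.00). End point (last G1): the path does not return to the start — open.

no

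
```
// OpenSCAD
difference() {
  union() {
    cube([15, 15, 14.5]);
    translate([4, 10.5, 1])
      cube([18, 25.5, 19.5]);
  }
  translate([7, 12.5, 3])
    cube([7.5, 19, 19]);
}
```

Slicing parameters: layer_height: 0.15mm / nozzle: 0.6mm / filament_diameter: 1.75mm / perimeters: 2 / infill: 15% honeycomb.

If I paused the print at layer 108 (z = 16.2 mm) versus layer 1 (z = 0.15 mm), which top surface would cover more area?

layer 108 (z = 16.2 mm)

Layer 108 (z = 16.2): the cube is not intersected at this z (z outside [0, 14.5]); the cube at (4, 10.5) (footprint 18×25.5) is included at this height (area 459.00 mm²); Combining (union): only the 18×25.5 cube at (4, 10.5) is present, so the union is just that shape — area = 459.00 mm²; the 7.5×19 cube at (7, 12.5) contributes its full rectangle (area 142.50 mm²); Taking the first minus the rest: starting from that combined region (459.00 mm²), the 7.5×19 cube at (7, 12.5) lies wholly inside it (removes its full 142.50 mm² and its 53.00 mm outline becomes a hole wall) — area = 316.50 mm². So its area = 316.50 mm². Layer 1 (z = 0.15): the cube is present — its section is the full 15×15 rectangle (area 225.00 mm²); the cube at (4, 10.5) does not reach this height (z outside [1, 20.5]); Combining (union): only the 15×15 cube is present, so the union is just that shape — area = 225.00 mm²; the cube at (7, 12.5) is not intersected at this z (z outside [3, 22]); Taking the first minus the rest: none of the subtracted shapes is present at this height, so the result so far is unchanged — area = 225.00 mm². So its area = 225.00 mm². Layer 108 is larger (316.50 vs 225.00 mm²).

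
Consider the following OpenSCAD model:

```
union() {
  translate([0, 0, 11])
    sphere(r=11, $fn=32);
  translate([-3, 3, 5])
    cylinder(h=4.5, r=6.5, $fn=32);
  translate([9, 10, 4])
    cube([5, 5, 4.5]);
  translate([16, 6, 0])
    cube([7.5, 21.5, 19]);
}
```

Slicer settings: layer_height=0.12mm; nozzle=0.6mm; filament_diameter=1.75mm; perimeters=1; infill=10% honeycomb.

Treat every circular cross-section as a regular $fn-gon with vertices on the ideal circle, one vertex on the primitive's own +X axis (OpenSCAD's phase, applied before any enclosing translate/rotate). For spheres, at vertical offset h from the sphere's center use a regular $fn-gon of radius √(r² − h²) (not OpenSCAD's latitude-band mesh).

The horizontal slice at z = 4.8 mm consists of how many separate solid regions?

3

At z = 4.8 mm: the sphere: section is a regular 32-gon, circumradius = √(r²−h²) = √(11²−6.2²) = 9.086; the cylinder at (-3, 3) is absent (z outside [5, 9.5]); the cube at (9, 10) (footprint 5×5) is included at this height; the cube at (16, 6) is present — its section is the full 7.5×21.5 rectangle; Merging all regions: the 3 present regions are separate (no shared area or edge), so areas and boundary lengths simply add and each stays a separate island — 3 connected regions. The result has 3 disconnected regions.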